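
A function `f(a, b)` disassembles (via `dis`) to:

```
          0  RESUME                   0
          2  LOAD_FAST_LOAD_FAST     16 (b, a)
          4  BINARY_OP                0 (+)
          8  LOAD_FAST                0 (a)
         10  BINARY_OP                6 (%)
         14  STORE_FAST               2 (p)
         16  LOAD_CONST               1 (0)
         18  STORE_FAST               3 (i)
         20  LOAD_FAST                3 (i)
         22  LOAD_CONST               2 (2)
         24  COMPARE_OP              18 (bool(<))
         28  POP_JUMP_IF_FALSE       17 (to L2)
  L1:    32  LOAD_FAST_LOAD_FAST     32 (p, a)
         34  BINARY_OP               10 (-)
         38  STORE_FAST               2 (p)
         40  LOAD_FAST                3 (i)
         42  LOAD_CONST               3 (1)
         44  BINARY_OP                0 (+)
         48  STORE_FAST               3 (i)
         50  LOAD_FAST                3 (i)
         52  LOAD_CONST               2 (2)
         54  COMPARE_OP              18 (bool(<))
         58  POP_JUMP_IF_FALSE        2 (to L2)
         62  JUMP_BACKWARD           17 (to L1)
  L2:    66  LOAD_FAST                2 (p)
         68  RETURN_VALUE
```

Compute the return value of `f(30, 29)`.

LOAD_FAST_LOAD_FAST b,a → push 29,30. Stack: [29, 30]
BINARY_OP + → 29 + 30 = 59. Stack: [59]
LOAD_FAST a → push 30. Stack: [59, 30]
BINARY_OP % → 59 % 30 = 29. Stack: [29]
STORE_FAST p → p=29. Stack: []
LOAD_CONST → push 0. Stack: [0]
STORE_FAST i → i=0. Stack: []
LOAD_FAST i → push 0. Stack: [0]
LOAD_CONST → push 2. Stack: [0, 2]
COMPARE_OP bool(<) → 0 vs 2 = True. Stack: [True]
POP_JUMP_IF_FALSE → pop True; no jump. Stack: []
LOAD_FAST_LOAD_FAST p,a → push 29,30. Stack: [29, 30]
BINARY_OP - → 29 - 30 = -1. Stack: [-1]
STORE_FAST p → p=-1. Stack: []
LOAD_FAST i → push 0. Stack: [0]
LOAD_CONST → push 1. Stack: [0, 1]
BINARY_OP + → 0 + 1 = 1. Stack: [1]
STORE_FAST i → i=1. Stack: []
LOAD_FAST i → push 1. Stack: [1]
LOAD_CONST → push 2. Stack: [1, 2]
COMPARE_OP bool(<) → 1 vs 2 = True. Stack: [True]
POP_JUMP_IF_FALSE → pop True; no jump. Stack: []
LOAD_FAST_LOAD_FAST p,a → push -1,30. Stack: [-1, 30]
BINARY_OP - → -1 - 30 = -31. Stack: [-31]
STORE_FAST p → p=-31. Stack: []
LOAD_FAST i → push 1. Stack: [1]
LOAD_CONST → push 1. Stack: [1, 1]
BINARY_OP + → 1 + 1 = 2. Stack: [2]
STORE_FAST i → i=2. Stack: []
LOAD_FAST i → push 2. Stack: [2]
LOAD_CONST → push 2. Stack: [2, 2]
COMPARE_OP bool(<) → 2 vs 2 = False. Stack: [False]
POP_JUMP_IF_FALSE → pop False; jump. Stack: []
LOAD_FAST p → push -31. Stack: [-31]
RETURN_VALUE → return -31.

-31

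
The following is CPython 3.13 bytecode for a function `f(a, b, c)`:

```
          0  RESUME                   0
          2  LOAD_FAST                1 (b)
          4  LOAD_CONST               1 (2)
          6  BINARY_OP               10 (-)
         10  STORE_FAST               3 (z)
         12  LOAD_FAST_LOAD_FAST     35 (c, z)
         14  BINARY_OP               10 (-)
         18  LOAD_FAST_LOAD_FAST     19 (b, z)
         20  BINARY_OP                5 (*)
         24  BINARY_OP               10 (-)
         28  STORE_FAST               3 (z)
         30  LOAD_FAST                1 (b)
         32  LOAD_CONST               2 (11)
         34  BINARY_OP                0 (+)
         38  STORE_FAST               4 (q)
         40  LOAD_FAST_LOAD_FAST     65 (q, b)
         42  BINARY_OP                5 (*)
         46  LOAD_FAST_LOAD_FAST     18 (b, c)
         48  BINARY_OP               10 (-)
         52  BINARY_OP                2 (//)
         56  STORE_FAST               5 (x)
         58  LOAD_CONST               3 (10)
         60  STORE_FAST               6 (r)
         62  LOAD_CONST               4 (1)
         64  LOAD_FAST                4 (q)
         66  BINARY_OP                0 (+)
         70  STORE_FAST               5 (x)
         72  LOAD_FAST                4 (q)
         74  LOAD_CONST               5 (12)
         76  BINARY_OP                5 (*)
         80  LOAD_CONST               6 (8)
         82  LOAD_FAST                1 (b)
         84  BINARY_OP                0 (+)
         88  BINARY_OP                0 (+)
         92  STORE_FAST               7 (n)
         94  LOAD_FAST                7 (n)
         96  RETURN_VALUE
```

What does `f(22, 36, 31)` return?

608

LOAD_FAST b → push 36. Stack: [36]
LOAD_CONST → push 2. Stack: [36, 2]
BINARY_OP - → 36 - 2 = 34. Stack: [34]
STORE_FAST z → z=34. Stack: []
LOAD_FAST_LOAD_FAST c,z → push 31,34. Stack: [31, 34]
BINARY_OP - → 31 - 34 = -3. Stack: [-3]
LOAD_FAST_LOAD_FAST b,z → push 36,34. Stack: [-3, 36, 34]
BINARY_OP * → 36 * 34 = 1224. Stack: [-3, 1224]
BINARY_OP - → -3 - 1224 = -1227. Stack: [-1227]
STORE_FAST z → z=-1227. Stack: []
LOAD_FAST b → push 36. Stack: [36]
LOAD_CONST → push 11. Stack: [36, 11]
BINARY_OP + → 36 + 11 = 47. Stack: [47]
STORE_FAST q → q=47. Stack: []
LOAD_FAST_LOAD_FAST q,b → push 47,36. Stack: [47, 36]
BINARY_OP * → 47 * 36 = 1692. Stack: [1692]
LOAD_FAST_LOAD_FAST b,c → push 36,31. Stack: [1692, 36, 31]
BINARY_OP - → 36 - 31 = 5. Stack: [1692, 5]
BINARY_OP // → 1692 // 5 = 338. Stack: [338]
STORE_FAST x → x=338. Stack: []
LOAD_CONST → push 10. Stack: [10]
STORE_FAST r → r=10. Stack: []
LOAD_CONST → push 1. Stack: [1]
LOAD_FAST q → push 47. Stack: [1, 47]
BINARY_OP + → 1 + 47 = 48. Stack: [48]
STORE_FAST x → x=48. Stack: []
LOAD_FAST q → push 47. Stack: [47]
LOAD_CONST → push 12. Stack: [47, 12]
BINARY_OP * → 47 * 12 = 564. Stack: [564]
LOAD_CONST → push 8. Stack: [564, 8]
LOAD_FAST b → push 36. Stack: [564, 8, 36]
BINARY_OP + → 8 + 36 = 44. Stack: [564, 44]
BINARY_OP + → 564 + 44 = 608. Stack: [608]
STORE_FAST n → n=608. Stack: []
LOAD_FAST n → push 608. Stack: [608]
RETURN_VALUE → return 608.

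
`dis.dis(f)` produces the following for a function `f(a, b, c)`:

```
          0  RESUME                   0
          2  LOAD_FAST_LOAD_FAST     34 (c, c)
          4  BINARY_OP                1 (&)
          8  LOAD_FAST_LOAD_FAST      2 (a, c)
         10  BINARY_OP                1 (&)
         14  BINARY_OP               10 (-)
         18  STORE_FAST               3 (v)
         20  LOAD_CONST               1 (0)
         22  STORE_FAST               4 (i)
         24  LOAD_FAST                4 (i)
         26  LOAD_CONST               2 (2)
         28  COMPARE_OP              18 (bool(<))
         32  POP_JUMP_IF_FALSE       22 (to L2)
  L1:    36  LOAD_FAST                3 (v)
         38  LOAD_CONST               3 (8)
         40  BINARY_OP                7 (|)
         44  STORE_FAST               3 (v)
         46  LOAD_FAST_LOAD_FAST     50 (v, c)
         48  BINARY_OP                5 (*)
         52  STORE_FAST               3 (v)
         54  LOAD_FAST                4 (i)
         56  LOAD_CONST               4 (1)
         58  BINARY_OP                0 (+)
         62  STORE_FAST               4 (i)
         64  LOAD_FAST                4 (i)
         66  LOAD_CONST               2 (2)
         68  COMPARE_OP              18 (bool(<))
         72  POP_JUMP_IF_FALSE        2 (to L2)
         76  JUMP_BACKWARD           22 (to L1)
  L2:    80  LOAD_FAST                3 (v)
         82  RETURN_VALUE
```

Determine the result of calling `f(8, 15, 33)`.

44649

LOAD_FAST_LOAD_FAST c,c → push 33,33. Stack: [33, 33]
BINARY_OP & → 33 & 33 = 33. Stack: [33]
LOAD_FAST_LOAD_FAST a,c → push 8,33. Stack: [33, 8, 33]
BINARY_OP & → 8 & 33 = 0. Stack: [33, 0]
BINARY_OP - → 33 - 0 = 33. Stack: [33]
STORE_FAST v → v=33. Stack: []
LOAD_CONST → push 0. Stack: [0]
STORE_FAST i → i=0. Stack: []
LOAD_FAST i → push 0. Stack: [0]
LOAD_CONST → push 2. Stack: [0, 2]
COMPARE_OP bool(<) → 0 vs 2 = True. Stack: [True]
POP_JUMP_IF_FALSE → pop True; no jump. Stack: []
LOAD_FAST v → push 33. Stack: [33]
LOAD_CONST → push 8. Stack: [33, 8]
BINARY_OP | → 33 | 8 = 41. Stack: [41]
STORE_FAST v → v=41. Stack: []
LOAD_FAST_LOAD_FAST v,c → push 41,33. Stack: [41, 33]
BINARY_OP * → 41 * 33 = 1353. Stack: [1353]
STORE_FAST v → v=1353. Stack: []
LOAD_FAST i → push 0. Stack: [0]
LOAD_CONST → push 1. Stack: [0, 1]
BINARY_OP + → 0 + 1 = 1. Stack: [1]
STORE_FAST i → i=1. Stack: []
LOAD_FAST i → push 1. Stack: [1]
LOAD_CONST → push 2. Stack: [1, 2]
COMPARE_OP bool(<) → 1 vs 2 = True. Stack: [True]
POP_JUMP_IF_FALSE → pop True; no jump. Stack: []
LOAD_FAST v → push 1353. Stack: [1353]
LOAD_CONST → push 8. Stack: [1353, 8]
BINARY_OP | → 1353 | 8 = 1353. Stack: [1353]
STORE_FAST v → v=1353. Stack: []
LOAD_FAST_LOAD_FAST v,c → push 1353,33. Stack: [1353, 33]
BINARY_OP * → 1353 * 33 = 44649. Stack: [44649]
STORE_FAST v → v=44649. Stack: []
LOAD_FAST i → push 1. Stack: [1]
LOAD_CONST → push 1. Stack: [1, 1]
BINARY_OP + → 1 + 1 = 2. Stack: [2]
STORE_FAST i → i=2. Stack: []
LOAD_FAST i → push 2. Stack: [2]
LOAD_CONST → push 2. Stack: [2, 2]
COMPARE_OP bool(<) → 2 vs 2 = False. Stack: [False]
POP_JUMP_IF_FALSE → pop False; jump. Stack: []
LOAD_FAST v → push 44649. Stack: [44649]
RETURN_VALUE → return 44649.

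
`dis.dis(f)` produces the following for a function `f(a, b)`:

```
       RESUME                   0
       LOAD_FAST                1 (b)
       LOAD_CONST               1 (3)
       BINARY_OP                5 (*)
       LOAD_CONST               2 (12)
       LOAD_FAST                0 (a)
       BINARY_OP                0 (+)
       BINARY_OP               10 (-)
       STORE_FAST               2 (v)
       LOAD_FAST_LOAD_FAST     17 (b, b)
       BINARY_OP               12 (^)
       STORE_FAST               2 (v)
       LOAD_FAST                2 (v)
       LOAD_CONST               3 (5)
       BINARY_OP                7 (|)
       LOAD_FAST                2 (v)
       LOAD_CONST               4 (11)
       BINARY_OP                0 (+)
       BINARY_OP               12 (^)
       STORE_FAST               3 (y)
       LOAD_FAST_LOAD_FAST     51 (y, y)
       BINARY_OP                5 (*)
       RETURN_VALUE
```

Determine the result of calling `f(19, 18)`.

196

LOAD_FAST b → push 18. Stack: [18]
LOAD_CONST → push 3. Stack: [18, 3]
BINARY_OP * → 18 * 3 = 54. Stack: [54]
LOAD_CONST → push 12. Stack: [54, 12]
LOAD_FAST a → push 19. Stack: [54, 12, 19]
BINARY_OP + → 12 + 19 = 31. Stack: [54, 31]
BINARY_OP - → 54 - 31 = 23. Stack: [23]
STORE_FAST v → v=23. Stack: []
LOAD_FAST_LOAD_FAST b,b → push 18,18. Stack: [18, 18]
BINARY_OP ^ → 18 ^ 18 = 0. Stack: [0]
STORE_FAST v → v=0. Stack: []
LOAD_FAST v → push 0. Stack: [0]
LOAD_CONST → push 5. Stack: [0, 5]
BINARY_OP | → 0 | 5 = 5. Stack: [5]
LOAD_FAST v → push 0. Stack: [5, 0]
LOAD_CONST → push 11. Stack: [5, 0, 11]
BINARY_OP + → 0 + 11 = 11. Stack: [5, 11]
BINARY_OP ^ → 5 ^ 11 = 14. Stack: [14]
STORE_FAST y → y=14. Stack: []
LOAD_FAST_LOAD_FAST y,y → push 14,14. Stack: [14, 14]
BINARY_OP * → 14 * 14 = 196. Stack: [196]
RETURN_VALUE → return 196.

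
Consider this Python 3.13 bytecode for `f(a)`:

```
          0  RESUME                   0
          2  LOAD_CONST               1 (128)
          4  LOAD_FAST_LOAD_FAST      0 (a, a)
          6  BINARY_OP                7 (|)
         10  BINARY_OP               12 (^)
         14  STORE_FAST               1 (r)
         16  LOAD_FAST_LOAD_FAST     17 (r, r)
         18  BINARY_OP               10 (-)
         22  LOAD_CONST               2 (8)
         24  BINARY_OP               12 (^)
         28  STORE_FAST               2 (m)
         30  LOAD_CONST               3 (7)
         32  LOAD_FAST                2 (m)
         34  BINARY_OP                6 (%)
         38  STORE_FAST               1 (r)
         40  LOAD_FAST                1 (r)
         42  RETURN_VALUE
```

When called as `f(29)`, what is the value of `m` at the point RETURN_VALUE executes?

LOAD_CONST → push 128. Stack: [128]
LOAD_FAST_LOAD_FAST a,a → push 29,29. Stack: [128, 29, 29]
BINARY_OP | → 29 | 29 = 29. Stack: [128, 29]
BINARY_OP ^ → 128 ^ 29 = 157. Stack: [157]
STORE_FAST r → r=157. Stack: []
LOAD_FAST_LOAD_FAST r,r → push 157,157. Stack: [157, 157]
BINARY_OP - → 157 - 157 = 0. Stack: [0]
LOAD_CONST → push 8. Stack: [0, 8]
BINARY_OP ^ → 0 ^ 8 = 8. Stack: [8]
STORE_FAST m → m=8. Stack: []
LOAD_CONST → push 7. Stack: [7]
LOAD_FAST m → push 8. Stack: [7, 8]
BINARY_OP % → 7 % 8 = 7. Stack: [7]
STORE_FAST r → r=7. Stack: []
LOAD_FAST r → push 7. Stack: [7]
RETURN_VALUE → return 7.

8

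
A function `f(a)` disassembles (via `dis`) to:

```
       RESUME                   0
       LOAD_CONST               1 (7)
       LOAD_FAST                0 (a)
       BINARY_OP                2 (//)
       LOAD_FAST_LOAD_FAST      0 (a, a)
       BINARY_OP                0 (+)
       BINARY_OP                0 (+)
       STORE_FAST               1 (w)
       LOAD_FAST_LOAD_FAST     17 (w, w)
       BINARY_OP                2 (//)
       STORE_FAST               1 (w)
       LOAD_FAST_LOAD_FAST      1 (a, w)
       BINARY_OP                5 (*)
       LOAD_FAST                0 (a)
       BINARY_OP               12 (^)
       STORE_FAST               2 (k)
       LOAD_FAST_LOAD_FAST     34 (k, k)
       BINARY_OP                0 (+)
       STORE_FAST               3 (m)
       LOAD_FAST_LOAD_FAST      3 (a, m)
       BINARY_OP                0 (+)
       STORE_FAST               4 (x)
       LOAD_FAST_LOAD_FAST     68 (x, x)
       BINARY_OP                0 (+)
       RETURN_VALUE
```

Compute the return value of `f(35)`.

70

LOAD_CONST → push 7. Stack: [7]
LOAD_FAST a → push 35. Stack: [7, 35]
BINARY_OP // → 7 // 35 = 0. Stack: [0]
LOAD_FAST_LOAD_FAST a,a → push 35,35. Stack: [0, 35, 35]
BINARY_OP + → 35 + 35 = 70. Stack: [0, 70]
BINARY_OP + → 0 + 70 = 70. Stack: [70]
STORE_FAST w → w=70. Stack: []
LOAD_FAST_LOAD_FAST w,w → push 70,70. Stack: [70, 70]
BINARY_OP // → 70 // 70 = 1. Stack: [1]
STORE_FAST w → w=1. Stack: []
LOAD_FAST_LOAD_FAST a,w → push 35,1. Stack: [35, 1]
BINARY_OP * → 35 * 1 = 35. Stack: [35]
LOAD_FAST a → push 35. Stack: [35, 35]
BINARY_OP ^ → 35 ^ 35 = 0. Stack: [0]
STORE_FAST k → k=0. Stack: []
LOAD_FAST_LOAD_FAST k,k → push 0,0. Stack: [0, 0]
BINARY_OP + → 0 + 0 = 0. Stack: [0]
STORE_FAST m → m=0. Stack: []
LOAD_FAST_LOAD_FAST a,m → push 35,0. Stack: [35, 0]
BINARY_OP + → 35 + 0 = 35. Stack: [35]
STORE_FAST x → x=35. Stack: []
LOAD_FAST_LOAD_FAST x,x → push 35,35. Stack: [35, 35]
BINARY_OP + → 35 + 35 = 70. Stack: [70]
RETURN_VALUE → return 70.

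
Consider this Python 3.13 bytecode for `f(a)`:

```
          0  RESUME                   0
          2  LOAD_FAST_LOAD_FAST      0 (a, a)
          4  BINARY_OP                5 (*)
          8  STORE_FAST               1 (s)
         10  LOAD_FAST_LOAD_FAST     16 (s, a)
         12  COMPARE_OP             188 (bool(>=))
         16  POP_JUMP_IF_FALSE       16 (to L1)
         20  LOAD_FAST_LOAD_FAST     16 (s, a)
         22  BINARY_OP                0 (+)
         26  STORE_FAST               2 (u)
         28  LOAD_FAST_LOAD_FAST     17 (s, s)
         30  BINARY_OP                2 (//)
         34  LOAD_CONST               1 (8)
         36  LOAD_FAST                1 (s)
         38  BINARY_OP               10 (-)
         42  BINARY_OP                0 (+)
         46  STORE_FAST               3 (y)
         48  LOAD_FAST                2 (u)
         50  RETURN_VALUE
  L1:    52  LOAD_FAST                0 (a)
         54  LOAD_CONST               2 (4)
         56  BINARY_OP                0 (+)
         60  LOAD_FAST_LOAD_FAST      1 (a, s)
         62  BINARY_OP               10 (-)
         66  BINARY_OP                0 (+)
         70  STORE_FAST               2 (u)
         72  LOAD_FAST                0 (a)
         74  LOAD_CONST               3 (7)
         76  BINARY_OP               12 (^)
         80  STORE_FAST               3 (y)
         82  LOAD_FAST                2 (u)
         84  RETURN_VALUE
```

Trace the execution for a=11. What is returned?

LOAD_FAST_LOAD_FAST a,a → push 11,11. Stack: [11, 11]
BINARY_OP * → 11 * 11 = 121. Stack: [121]
STORE_FAST s → s=121. Stack: []
LOAD_FAST_LOAD_FAST s,a → push 121,11. Stack: [121, 11]
COMPARE_OP bool(>=) → 121 vs 11 = True. Stack: [True]
POP_JUMP_IF_FALSE → pop True; no jump. Stack: []
LOAD_FAST_LOAD_FAST s,a → push 121,11. Stack: [121, 11]
BINARY_OP + → 121 + 11 = 132. Stack: [132]
STORE_FAST u → u=132. Stack: []
LOAD_FAST_LOAD_FAST s,s → push 121,121. Stack: [121, 121]
BINARY_OP // → 121 // 121 = 1. Stack: [1]
LOAD_CONST → push 8. Stack: [1, 8]
LOAD_FAST s → push 121. Stack: [1, 8, 121]
BINARY_OP - → 8 - 121 = -113. Stack: [1, -113]
BINARY_OP + → 1 + -113 = -112. Stack: [-112]
STORE_FAST y → y=-112. Stack: []
LOAD_FAST u → push 132. Stack: [132]
RETURN_VALUE → return 132.

132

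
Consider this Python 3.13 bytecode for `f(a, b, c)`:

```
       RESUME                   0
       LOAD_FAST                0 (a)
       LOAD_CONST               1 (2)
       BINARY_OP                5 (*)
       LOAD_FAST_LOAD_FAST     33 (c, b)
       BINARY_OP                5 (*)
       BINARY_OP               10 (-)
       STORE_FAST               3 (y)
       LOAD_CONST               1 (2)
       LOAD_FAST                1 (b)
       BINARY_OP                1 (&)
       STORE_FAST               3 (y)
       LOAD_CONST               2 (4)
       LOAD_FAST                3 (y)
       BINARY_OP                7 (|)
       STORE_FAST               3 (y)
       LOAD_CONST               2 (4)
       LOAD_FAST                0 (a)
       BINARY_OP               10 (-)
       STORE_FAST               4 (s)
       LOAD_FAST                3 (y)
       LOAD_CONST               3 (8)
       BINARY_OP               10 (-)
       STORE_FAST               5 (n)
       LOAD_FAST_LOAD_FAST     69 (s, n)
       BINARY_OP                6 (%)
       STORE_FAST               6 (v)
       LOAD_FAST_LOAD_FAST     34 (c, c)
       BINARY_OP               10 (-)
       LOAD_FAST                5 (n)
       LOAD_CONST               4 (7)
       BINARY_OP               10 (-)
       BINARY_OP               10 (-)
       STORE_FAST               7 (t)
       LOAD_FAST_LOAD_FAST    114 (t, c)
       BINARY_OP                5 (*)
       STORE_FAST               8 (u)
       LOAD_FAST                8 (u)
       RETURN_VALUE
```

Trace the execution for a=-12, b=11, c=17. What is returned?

153

LOAD_FAST a → push -12. Stack: [-12]
LOAD_CONST → push 2. Stack: [-12, 2]
BINARY_OP * → -12 * 2 = -24. Stack: [-24]
LOAD_FAST_LOAD_FAST c,b → push 17,11. Stack: [-24, 17, 11]
BINARY_OP * → 17 * 11 = 187. Stack: [-24, 187]
BINARY_OP - → -24 - 187 = -211. Stack: [-211]
STORE_FAST y → y=-211. Stack: []
LOAD_CONST → push 2. Stack: [2]
LOAD_FAST b → push 11. Stack: [2, 11]
BINARY_OP & → 2 & 11 = 2. Stack: [2]
STORE_FAST y → y=2. Stack: []
LOAD_CONST → push 4. Stack: [4]
LOAD_FAST y → push 2. Stack: [4, 2]
BINARY_OP | → 4 | 2 = 6. Stack: [6]
STORE_FAST y → y=6. Stack: []
LOAD_CONST → push 4. Stack: [4]
LOAD_FAST a → push -12. Stack: [4, -12]
BINARY_OP - → 4 - -12 = 16. Stack: [16]
STORE_FAST s → s=16. Stack: []
LOAD_FAST y → push 6. Stack: [6]
LOAD_CONST → push 8. Stack: [6, 8]
BINARY_OP - → 6 - 8 = -2. Stack: [-2]
STORE_FAST n → n=-2. Stack: []
LOAD_FAST_LOAD_FAST s,n → push 16,-2. Stack: [16, -2]
BINARY_OP % → 16 % -2 = 0. Stack: [0]
STORE_FAST v → v=0. Stack: []
LOAD_FAST_LOAD_FAST c,c → push 17,17. Stack: [17, 17]
BINARY_OP - → 17 - 17 = 0. Stack: [0]
LOAD_FAST n → push -2. Stack: [0, -2]
LOAD_CONST → push 7. Stack: [0, -2, 7]
BINARY_OP - → -2 - 7 = -9. Stack: [0, -9]
BINARY_OP - → 0 - -9 = 9. Stack: [9]
STORE_FAST t → t=9. Stack: []
LOAD_FAST_LOAD_FAST t,c → push 9,17. Stack: [9, 17]
BINARY_OP * → 9 * 17 = 153. Stack: [153]
STORE_FAST u → u=153. Stack: []
LOAD_FAST u → push 153. Stack: [153]
RETURN_VALUE → return 153.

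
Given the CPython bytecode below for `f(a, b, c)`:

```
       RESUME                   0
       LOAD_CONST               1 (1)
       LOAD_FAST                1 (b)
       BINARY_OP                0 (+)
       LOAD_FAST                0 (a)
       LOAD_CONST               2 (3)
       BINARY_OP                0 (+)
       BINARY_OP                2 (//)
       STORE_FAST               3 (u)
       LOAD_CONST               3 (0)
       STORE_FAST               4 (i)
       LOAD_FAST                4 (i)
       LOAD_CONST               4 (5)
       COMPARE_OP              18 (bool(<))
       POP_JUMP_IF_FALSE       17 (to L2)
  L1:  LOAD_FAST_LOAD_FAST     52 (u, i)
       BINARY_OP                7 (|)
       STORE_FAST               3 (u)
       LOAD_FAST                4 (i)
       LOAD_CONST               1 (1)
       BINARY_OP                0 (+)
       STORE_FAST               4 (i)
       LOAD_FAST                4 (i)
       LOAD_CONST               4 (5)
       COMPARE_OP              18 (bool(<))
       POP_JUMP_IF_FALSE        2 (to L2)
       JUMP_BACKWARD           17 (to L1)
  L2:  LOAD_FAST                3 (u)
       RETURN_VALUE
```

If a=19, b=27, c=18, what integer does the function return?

7

LOAD_CONST → push 1
LOAD_FAST b → push 27
BINARY_OP + → 1 + 27 = 28
LOAD_FAST a → push 19
LOAD_CONST → push 3
BINARY_OP + → 19 + 3 = 22
BINARY_OP // → 28 // 22 = 1
STORE_FAST u → u=1
LOAD_CONST → push 0
STORE_FAST i → i=0
LOAD_FAST i → push 0
LOAD_CONST → push 5
COMPARE_OP bool(<) → 0 vs 5 = True
POP_JUMP_IF_FALSE → pop True; no jump
LOAD_FAST_LOAD_FAST u,i → push 1,0
BINARY_OP | → 1 | 0 = 1
STORE_FAST u → u=1
LOAD_FAST i → push 0
LOAD_CONST → push 1
BINARY_OP + → 0 + 1 = 1
STORE_FAST i → i=1
LOAD_FAST i → push 1
LOAD_CONST → push 5
COMPARE_OP bool(<) → 1 vs 5 = True
POP_JUMP_IF_FALSE → pop True; no jump
LOAD_FAST_LOAD_FAST u,i → push 1,1
BINARY_OP | → 1 | 1 = 1
STORE_FAST u → u=1
LOAD_FAST i → push 1
LOAD_CONST → push 1
BINARY_OP + → 1 + 1 = 2
STORE_FAST i → i=2
LOAD_FAST i → push 2
LOAD_CONST → push 5
COMPARE_OP bool(<) → 2 vs 5 = True
POP_JUMP_IF_FALSE → pop True; no jump
LOAD_FAST_LOAD_FAST u,i → push 1,2
BINARY_OP | → 1 | 2 = 3
STORE_FAST u → u=3
LOAD_FAST i → push 2
LOAD_CONST → push 1
BINARY_OP + → 2 + 1 = 3
STORE_FAST i → i=3
LOAD_FAST i → push 3
LOAD_CONST → push 5
COMPARE_OP bool(<) → 3 vs 5 = True
POP_JUMP_IF_FALSE → pop True; no jump
LOAD_FAST_LOAD_FAST u,i → push 3,3
BINARY_OP | → 3 | 3 = 3
STORE_FAST u → u=3
LOAD_FAST i → push 3
LOAD_CONST → push 1
BINARY_OP + → 3 + 1 = 4
STORE_FAST i → i=4
LOAD_FAST i → push 4
LOAD_CONST → push 5
COMPARE_OP bool(<) → 4 vs 5 = True
POP_JUMP_IF_FALSE → pop True; no jump
LOAD_FAST_LOAD_FAST u,i → push 3,4
BINARY_OP | → 3 | 4 = 7
STORE_FAST u → u=7
LOAD_FAST i → push 4
LOAD_CONST → push 1
BINARY_OP + → 4 + 1 = 5
STORE_FAST i → i=5
LOAD_FAST i → push 5
LOAD_CONST → push 5
COMPARE_OP bool(<) → 5 vs 5 = False
POP_JUMP_IF_FALSE → pop False; jump
LOAD_FAST u → push 7
RETURN_VALUE → return 7.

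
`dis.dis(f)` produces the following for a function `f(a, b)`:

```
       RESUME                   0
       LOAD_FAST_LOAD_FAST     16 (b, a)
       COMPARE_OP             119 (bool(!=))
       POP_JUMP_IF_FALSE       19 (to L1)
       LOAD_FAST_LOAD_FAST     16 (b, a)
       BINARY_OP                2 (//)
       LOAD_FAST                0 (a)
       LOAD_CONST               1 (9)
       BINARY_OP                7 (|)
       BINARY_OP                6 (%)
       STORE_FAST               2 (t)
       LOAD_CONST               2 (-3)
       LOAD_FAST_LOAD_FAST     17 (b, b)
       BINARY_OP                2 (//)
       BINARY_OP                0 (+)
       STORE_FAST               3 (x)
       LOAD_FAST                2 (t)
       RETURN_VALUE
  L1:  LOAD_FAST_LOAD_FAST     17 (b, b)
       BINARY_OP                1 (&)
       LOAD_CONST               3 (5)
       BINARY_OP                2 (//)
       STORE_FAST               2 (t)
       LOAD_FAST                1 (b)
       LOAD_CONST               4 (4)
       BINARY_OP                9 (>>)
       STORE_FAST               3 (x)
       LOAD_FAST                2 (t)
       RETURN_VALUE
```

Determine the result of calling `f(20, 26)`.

LOAD_FAST_LOAD_FAST b,a → push 26,20. Stack: [26, 20]
COMPARE_OP bool(!=) → 26 vs 20 = True. Stack: [True]
POP_JUMP_IF_FALSE → pop True; no jump. Stack: []
LOAD_FAST_LOAD_FAST b,a → push 26,20. Stack: [26, 20]
BINARY_OP // → 26 // 20 = 1. Stack: [1]
LOAD_FAST a → push 20. Stack: [1, 20]
LOAD_CONST → push 9. Stack: [1, 20, 9]
BINARY_OP | → 20 | 9 = 29. Stack: [1, 29]
BINARY_OP % → 1 % 29 = 1. Stack: [1]
STORE_FAST t → t=1. Stack: []
LOAD_CONST → push -3. Stack: [-3]
LOAD_FAST_LOAD_FAST b,b → push 26,26. Stack: [-3, 26, 26]
BINARY_OP // → 26 // 26 = 1. Stack: [-3, 1]
BINARY_OP + → -3 + 1 = -2. Stack: [-2]
STORE_FAST x → x=-2. Stack: []
LOAD_FAST t → push 1. Stack: [1]
RETURN_VALUE → return 1.

1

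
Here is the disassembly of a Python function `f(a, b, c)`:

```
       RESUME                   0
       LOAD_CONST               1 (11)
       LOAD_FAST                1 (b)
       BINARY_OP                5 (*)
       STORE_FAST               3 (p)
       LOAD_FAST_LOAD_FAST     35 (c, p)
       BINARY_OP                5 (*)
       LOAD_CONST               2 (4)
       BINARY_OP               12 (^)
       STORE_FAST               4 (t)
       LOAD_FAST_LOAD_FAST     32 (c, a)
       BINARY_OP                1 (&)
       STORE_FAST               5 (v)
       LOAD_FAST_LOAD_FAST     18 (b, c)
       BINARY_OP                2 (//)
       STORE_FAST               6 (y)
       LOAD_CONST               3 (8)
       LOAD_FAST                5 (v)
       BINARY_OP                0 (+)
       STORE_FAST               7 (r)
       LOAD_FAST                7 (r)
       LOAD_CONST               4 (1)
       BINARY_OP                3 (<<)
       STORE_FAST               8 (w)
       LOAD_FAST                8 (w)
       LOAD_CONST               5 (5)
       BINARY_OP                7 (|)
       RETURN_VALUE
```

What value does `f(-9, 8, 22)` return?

LOAD_CONST → push 11. Stack: [11]
LOAD_FAST b → push 8. Stack: [11, 8]
BINARY_OP * → 11 * 8 = 88. Stack: [88]
STORE_FAST p → p=88. Stack: []
LOAD_FAST_LOAD_FAST c,p → push 22,88. Stack: [22, 88]
BINARY_OP * → 22 * 88 = 1936. Stack: [1936]
LOAD_CONST → push 4. Stack: [1936, 4]
BINARY_OP ^ → 1936 ^ 4 = 1940. Stack: [1940]
STORE_FAST t → t=1940. Stack: []
LOAD_FAST_LOAD_FAST c,a → push 22,-9. Stack: [22, -9]
BINARY_OP & → 22 & -9 = 22. Stack: [22]
STORE_FAST v → v=22. Stack: []
LOAD_FAST_LOAD_FAST b,c → push 8,22. Stack: [8, 22]
BINARY_OP // → 8 // 22 = 0. Stack: [0]
STORE_FAST y → y=0. Stack: []
LOAD_CONST → push 8. Stack: [8]
LOAD_FAST v → push 22. Stack: [8, 22]
BINARY_OP + → 8 + 22 = 30. Stack: [30]
STORE_FAST r → r=30. Stack: []
LOAD_FAST r → push 30. Stack: [30]
LOAD_CONST → push 1. Stack: [30, 1]
BINARY_OP << → 30 << 1 = 60. Stack: [60]
STORE_FAST w → w=60. Stack: []
LOAD_FAST w → push 60. Stack: [60]
LOAD_CONST → push 5. Stack: [60, 5]
BINARY_OP | → 60 | 5 = 61. Stack: [61]
RETURN_VALUE → return 61.

61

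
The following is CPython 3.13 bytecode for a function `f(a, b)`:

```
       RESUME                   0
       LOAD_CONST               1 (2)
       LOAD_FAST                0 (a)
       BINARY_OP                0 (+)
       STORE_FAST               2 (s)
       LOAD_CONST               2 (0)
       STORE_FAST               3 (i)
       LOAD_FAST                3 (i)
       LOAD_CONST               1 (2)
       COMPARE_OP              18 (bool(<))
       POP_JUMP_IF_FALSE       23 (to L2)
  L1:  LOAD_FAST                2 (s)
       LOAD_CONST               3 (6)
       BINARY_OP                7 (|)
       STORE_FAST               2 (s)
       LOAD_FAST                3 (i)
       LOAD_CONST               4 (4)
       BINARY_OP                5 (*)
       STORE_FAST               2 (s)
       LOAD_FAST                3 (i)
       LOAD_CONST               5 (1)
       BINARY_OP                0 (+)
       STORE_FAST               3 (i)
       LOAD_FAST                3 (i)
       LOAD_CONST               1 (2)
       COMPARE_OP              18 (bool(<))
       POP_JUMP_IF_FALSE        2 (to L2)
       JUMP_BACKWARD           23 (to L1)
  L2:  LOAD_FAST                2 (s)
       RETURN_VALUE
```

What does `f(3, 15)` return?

4

LOAD_CONST → push 2. Stack: [2]
LOAD_FAST a → push 3. Stack: [2, 3]
BINARY_OP + → 2 + 3 = 5. Stack: [5]
STORE_FAST s → s=5. Stack: []
LOAD_CONST → push 0. Stack: [0]
STORE_FAST i → i=0. Stack: []
LOAD_FAST i → push 0. Stack: [0]
LOAD_CONST → push 2. Stack: [0, 2]
COMPARE_OP bool(<) → 0 vs 2 = True. Stack: [True]
POP_JUMP_IF_FALSE → pop True; no jump. Stack: []
LOAD_FAST s → push 5. Stack: [5]
LOAD_CONST → push 6. Stack: [5, 6]
BINARY_OP | → 5 | 6 = 7. Stack: [7]
STORE_FAST s → s=7. Stack: []
LOAD_FAST i → push 0. Stack: [0]
LOAD_CONST → push 4. Stack: [0, 4]
BINARY_OP * → 0 * 4 = 0. Stack: [0]
STORE_FAST s → s=0. Stack: []
LOAD_FAST i → push 0. Stack: [0]
LOAD_CONST → push 1. Stack: [0, 1]
BINARY_OP + → 0 + 1 = 1. Stack: [1]
STORE_FAST i → i=1. Stack: []
LOAD_FAST i → push 1. Stack: [1]
LOAD_CONST → push 2. Stack: [1, 2]
COMPARE_OP bool(<) → 1 vs 2 = True. Stack: [True]
POP_JUMP_IF_FALSE → pop True; no jump. Stack: []
LOAD_FAST s → push 0. Stack: [0]
LOAD_CONST → push 6. Stack: [0, 6]
BINARY_OP | → 0 | 6 = 6. Stack: [6]
STORE_FAST s → s=6. Stack: []
LOAD_FAST i → push 1. Stack: [1]
LOAD_CONST → push 4. Stack: [1, 4]
BINARY_OP * → 1 * 4 = 4. Stack: [4]
STORE_FAST s → s=4. Stack: []
LOAD_FAST i → push 1. Stack: [1]
LOAD_CONST → push 1. Stack: [1, 1]
BINARY_OP + → 1 + 1 = 2. Stack: [2]
STORE_FAST i → i=2. Stack: []
LOAD_FAST i → push 2. Stack: [2]
LOAD_CONST → push 2. Stack: [2, 2]
COMPARE_OP bool(<) → 2 vs 2 = False. Stack: [False]
POP_JUMP_IF_FALSE → pop False; jump. Stack: []
LOAD_FAST s → push 4. Stack: [4]
RETURN_VALUE → return 4.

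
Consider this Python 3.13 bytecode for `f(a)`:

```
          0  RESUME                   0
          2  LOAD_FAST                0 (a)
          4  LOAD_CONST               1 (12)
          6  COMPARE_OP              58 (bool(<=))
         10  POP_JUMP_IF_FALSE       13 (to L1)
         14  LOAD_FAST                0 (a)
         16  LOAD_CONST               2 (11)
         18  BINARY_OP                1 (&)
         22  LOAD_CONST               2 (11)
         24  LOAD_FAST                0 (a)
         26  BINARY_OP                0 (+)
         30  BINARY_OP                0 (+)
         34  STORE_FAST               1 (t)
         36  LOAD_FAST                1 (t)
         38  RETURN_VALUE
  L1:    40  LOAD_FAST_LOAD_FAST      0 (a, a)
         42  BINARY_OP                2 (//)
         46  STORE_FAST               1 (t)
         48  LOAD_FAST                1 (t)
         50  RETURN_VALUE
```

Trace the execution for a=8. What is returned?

LOAD_FAST a → push 8. Stack: [8]
LOAD_CONST → push 12. Stack: [8, 12]
COMPARE_OP bool(<=) → 8 vs 12 = True. Stack: [True]
POP_JUMP_IF_FALSE → pop True; no jump. Stack: []
LOAD_FAST a → push 8. Stack: [8]
LOAD_CONST → push 11. Stack: [8, 11]
BINARY_OP & → 8 & 11 = 8. Stack: [8]
LOAD_CONST → push 11. Stack: [8, 11]
LOAD_FAST a → push 8. Stack: [8, 11, 8]
BINARY_OP + → 11 + 8 = 19. Stack: [8, 19]
BINARY_OP + → 8 + 19 = 27. Stack: [27]
STORE_FAST t → t=27. Stack: []
LOAD_FAST t → push 27. Stack: [27]
RETURN_VALUE → return 27.

27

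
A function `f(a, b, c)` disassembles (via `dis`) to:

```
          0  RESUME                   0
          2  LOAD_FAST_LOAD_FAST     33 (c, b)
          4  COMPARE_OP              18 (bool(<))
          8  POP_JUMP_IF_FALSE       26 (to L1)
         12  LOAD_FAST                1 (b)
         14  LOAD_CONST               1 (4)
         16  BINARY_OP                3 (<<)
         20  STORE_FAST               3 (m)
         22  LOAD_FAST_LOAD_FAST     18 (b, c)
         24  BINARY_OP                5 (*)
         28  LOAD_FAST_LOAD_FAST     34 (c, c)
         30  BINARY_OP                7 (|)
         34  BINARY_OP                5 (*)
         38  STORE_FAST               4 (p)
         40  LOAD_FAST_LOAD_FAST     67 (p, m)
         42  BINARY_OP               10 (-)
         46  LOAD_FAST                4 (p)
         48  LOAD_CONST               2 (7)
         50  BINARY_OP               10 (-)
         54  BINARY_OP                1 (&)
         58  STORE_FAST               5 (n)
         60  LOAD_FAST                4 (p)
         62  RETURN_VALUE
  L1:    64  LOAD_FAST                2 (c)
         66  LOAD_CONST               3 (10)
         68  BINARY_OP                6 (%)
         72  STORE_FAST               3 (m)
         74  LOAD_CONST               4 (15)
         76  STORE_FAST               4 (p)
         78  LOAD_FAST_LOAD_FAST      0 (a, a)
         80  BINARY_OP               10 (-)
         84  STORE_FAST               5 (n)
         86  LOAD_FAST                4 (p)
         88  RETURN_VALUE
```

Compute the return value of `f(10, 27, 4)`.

LOAD_FAST_LOAD_FAST c,b → push 4,27. Stack: [4, 27]
COMPARE_OP bool(<) → 4 vs 27 = True. Stack: [True]
POP_JUMP_IF_FALSE → pop True; no jump. Stack: []
LOAD_FAST b → push 27. Stack: [27]
LOAD_CONST → push 4. Stack: [27, 4]
BINARY_OP << → 27 << 4 = 432. Stack: [432]
STORE_FAST m → m=432. Stack: []
LOAD_FAST_LOAD_FAST b,c → push 27,4. Stack: [27, 4]
BINARY_OP * → 27 * 4 = 108. Stack: [108]
LOAD_FAST_LOAD_FAST c,c → push 4,4. Stack: [108, 4, 4]
BINARY_OP | → 4 | 4 = 4. Stack: [108, 4]
BINARY_OP * → 108 * 4 = 432. Stack: [432]
STORE_FAST p → p=432. Stack: []
LOAD_FAST_LOAD_FAST p,m → push 432,432. Stack: [432, 432]
BINARY_OP - → 432 - 432 = 0. Stack: [0]
LOAD_FAST p → push 432. Stack: [0, 432]
LOAD_CONST → push 7. Stack: [0, 432, 7]
BINARY_OP - → 432 - 7 = 425. Stack: [0, 425]
BINARY_OP & → 0 & 425 = 0. Stack: [0]
STORE_FAST n → n=0. Stack: []
LOAD_FAST p → push 432. Stack: [432]
RETURN_VALUE → return 432.

432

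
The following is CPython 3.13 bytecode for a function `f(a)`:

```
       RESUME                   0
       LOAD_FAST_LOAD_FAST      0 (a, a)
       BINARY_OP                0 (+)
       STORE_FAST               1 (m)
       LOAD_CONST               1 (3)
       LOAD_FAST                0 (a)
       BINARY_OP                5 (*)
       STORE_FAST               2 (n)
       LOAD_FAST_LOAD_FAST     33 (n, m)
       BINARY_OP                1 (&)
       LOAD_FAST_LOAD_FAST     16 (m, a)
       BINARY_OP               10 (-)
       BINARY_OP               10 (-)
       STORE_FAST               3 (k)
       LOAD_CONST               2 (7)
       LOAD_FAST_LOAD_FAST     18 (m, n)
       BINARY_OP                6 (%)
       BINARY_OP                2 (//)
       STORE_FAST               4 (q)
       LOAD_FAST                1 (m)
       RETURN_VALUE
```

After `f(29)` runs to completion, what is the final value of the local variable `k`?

-11

LOAD_FAST_LOAD_FAST a,a → push 29,29. Stack: [29, 29]
BINARY_OP + → 29 + 29 = 58. Stack: [58]
STORE_FAST m → m=58. Stack: []
LOAD_CONST → push 3. Stack: [3]
LOAD_FAST a → push 29. Stack: [3, 29]
BINARY_OP * → 3 * 29 = 87. Stack: [87]
STORE_FAST n → n=87. Stack: []
LOAD_FAST_LOAD_FAST n,m → push 87,58. Stack: [87, 58]
BINARY_OP & → 87 & 58 = 18. Stack: [18]
LOAD_FAST_LOAD_FAST m,a → push 58,29. Stack: [18, 58, 29]
BINARY_OP - → 58 - 29 = 29. Stack: [18, 29]
BINARY_OP - → 18 - 29 = -11. Stack: [-11]
STORE_FAST k → k=-11. Stack: []
LOAD_CONST → push 7. Stack: [7]
LOAD_FAST_LOAD_FAST m,n → push 58,87. Stack: [7, 58, 87]
BINARY_OP % → 58 % 87 = 58. Stack: [7, 58]
BINARY_OP // → 7 // 58 = 0. Stack: [0]
STORE_FAST q → q=0. Stack: []
LOAD_FAST m → push 58. Stack: [58]
RETURN_VALUE → return 58.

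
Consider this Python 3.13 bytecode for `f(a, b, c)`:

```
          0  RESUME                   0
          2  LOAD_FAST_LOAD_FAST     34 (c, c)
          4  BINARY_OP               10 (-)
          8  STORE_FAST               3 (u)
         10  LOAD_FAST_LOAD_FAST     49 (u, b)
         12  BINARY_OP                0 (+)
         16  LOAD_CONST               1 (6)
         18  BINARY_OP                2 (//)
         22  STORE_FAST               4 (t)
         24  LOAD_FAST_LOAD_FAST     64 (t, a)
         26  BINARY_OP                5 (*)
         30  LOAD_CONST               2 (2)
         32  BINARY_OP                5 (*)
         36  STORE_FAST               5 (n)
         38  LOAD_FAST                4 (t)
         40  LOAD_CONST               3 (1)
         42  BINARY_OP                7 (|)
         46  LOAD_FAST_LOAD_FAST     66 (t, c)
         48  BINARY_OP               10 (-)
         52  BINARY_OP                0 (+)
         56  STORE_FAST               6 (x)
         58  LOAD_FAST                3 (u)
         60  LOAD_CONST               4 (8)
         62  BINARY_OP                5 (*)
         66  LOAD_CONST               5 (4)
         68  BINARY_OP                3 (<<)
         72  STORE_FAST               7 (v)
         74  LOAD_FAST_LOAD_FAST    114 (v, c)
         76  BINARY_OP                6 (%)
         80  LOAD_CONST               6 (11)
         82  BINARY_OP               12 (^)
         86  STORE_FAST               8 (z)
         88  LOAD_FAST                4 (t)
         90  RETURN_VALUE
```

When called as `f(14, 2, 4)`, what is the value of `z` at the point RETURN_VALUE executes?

LOAD_FAST_LOAD_FAST c,c → push 4,4. Stack: [4, 4]
BINARY_OP - → 4 - 4 = 0. Stack: [0]
STORE_FAST u → u=0. Stack: []
LOAD_FAST_LOAD_FAST u,b → push 0,2. Stack: [0, 2]
BINARY_OP + → 0 + 2 = 2. Stack: [2]
LOAD_CONST → push 6. Stack: [2, 6]
BINARY_OP // → 2 // 6 = 0. Stack: [0]
STORE_FAST t → t=0. Stack: []
LOAD_FAST_LOAD_FAST t,a → push 0,14. Stack: [0, 14]
BINARY_OP * → 0 * 14 = 0. Stack: [0]
LOAD_CONST → push 2. Stack: [0, 2]
BINARY_OP * → 0 * 2 = 0. Stack: [0]
STORE_FAST n → n=0. Stack: []
LOAD_FAST t → push 0. Stack: [0]
LOAD_CONST → push 1. Stack: [0, 1]
BINARY_OP | → 0 | 1 = 1. Stack: [1]
LOAD_FAST_LOAD_FAST t,c → push 0,4. Stack: [1, 0, 4]
BINARY_OP - → 0 - 4 = -4. Stack: [1, -4]
BINARY_OP + → 1 + -4 = -3. Stack: [-3]
STORE_FAST x → x=-3. Stack: []
LOAD_FAST u → push 0. Stack: [0]
LOAD_CONST → push 8. Stack: [0, 8]
BINARY_OP * → 0 * 8 = 0. Stack: [0]
LOAD_CONST → push 4. Stack: [0, 4]
BINARY_OP << → 0 << 4 = 0. Stack: [0]
STORE_FAST v → v=0. Stack: []
LOAD_FAST_LOAD_FAST v,c → push 0,4. Stack: [0, 4]
BINARY_OP % → 0 % 4 = 0. Stack: [0]
LOAD_CONST → push 11. Stack: [0, 11]
BINARY_OP ^ → 0 ^ 11 = 11. Stack: [11]
STORE_FAST z → z=11. Stack: []
LOAD_FAST t → push 0. Stack: [0]
RETURN_VALUE → return 0.

11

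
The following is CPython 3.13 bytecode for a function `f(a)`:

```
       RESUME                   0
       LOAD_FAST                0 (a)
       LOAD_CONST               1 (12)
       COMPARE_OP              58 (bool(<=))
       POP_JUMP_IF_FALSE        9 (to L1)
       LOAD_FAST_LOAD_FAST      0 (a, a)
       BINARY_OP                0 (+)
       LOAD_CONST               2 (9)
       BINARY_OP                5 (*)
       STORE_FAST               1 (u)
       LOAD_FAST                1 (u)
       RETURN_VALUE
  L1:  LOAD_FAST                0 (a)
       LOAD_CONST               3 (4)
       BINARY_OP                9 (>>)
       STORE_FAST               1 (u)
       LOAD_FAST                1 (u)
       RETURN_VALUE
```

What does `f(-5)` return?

LOAD_FAST a → push -5. Stack: [-5]
LOAD_CONST → push 12. Stack: [-5, 12]
COMPARE_OP bool(<=) → -5 vs 12 = True. Stack: [True]
POP_JUMP_IF_FALSE → pop True; no jump. Stack: []
LOAD_FAST_LOAD_FAST a,a → push -5,-5. Stack: [-5, -5]
BINARY_OP + → -5 + -5 = -10. Stack: [-10]
LOAD_CONST → push 9. Stack: [-10, 9]
BINARY_OP * → -10 * 9 = -90. Stack: [-90]
STORE_FAST u → u=-90. Stack: []
LOAD_FAST u → push -90. Stack: [-90]
RETURN_VALUE → return -90.

-90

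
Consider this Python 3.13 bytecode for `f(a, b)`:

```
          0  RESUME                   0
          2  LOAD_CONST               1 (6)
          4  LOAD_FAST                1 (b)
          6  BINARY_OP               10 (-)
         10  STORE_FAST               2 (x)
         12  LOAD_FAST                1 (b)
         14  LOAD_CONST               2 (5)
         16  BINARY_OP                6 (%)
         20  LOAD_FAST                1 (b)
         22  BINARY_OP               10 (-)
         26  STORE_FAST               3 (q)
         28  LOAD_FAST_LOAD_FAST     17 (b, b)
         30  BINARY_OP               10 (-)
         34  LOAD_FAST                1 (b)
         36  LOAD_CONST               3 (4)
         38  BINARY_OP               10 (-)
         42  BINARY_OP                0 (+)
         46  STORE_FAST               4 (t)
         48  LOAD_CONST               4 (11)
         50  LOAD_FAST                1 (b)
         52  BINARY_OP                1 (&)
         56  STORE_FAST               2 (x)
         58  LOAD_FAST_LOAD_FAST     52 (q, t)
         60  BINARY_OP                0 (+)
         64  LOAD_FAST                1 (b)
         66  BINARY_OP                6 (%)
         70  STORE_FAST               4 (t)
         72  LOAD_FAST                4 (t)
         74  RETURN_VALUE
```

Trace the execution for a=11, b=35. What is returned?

LOAD_CONST → push 6. Stack: [6]
LOAD_FAST b → push 35. Stack: [6, 35]
BINARY_OP - → 6 - 35 = -29. Stack: [-29]
STORE_FAST x → x=-29. Stack: []
LOAD_FAST b → push 35. Stack: [35]
LOAD_CONST → push 5. Stack: [35, 5]
BINARY_OP % → 35 % 5 = 0. Stack: [0]
LOAD_FAST b → push 35. Stack: [0, 35]
BINARY_OP - → 0 - 35 = -35. Stack: [-35]
STORE_FAST q → q=-35. Stack: []
LOAD_FAST_LOAD_FAST b,b → push 35,35. Stack: [35, 35]
BINARY_OP - → 35 - 35 = 0. Stack: [0]
LOAD_FAST b → push 35. Stack: [0, 35]
LOAD_CONST → push 4. Stack: [0, 35, 4]
BINARY_OP - → 35 - 4 = 31. Stack: [0, 31]
BINARY_OP + → 0 + 31 = 31. Stack: [31]
STORE_FAST t → t=31. Stack: []
LOAD_CONST → push 11. Stack: [11]
LOAD_FAST b → push 35. Stack: [11, 35]
BINARY_OP & → 11 & 35 = 3. Stack: [3]
STORE_FAST x → x=3. Stack: []
LOAD_FAST_LOAD_FAST q,t → push -35,31. Stack: [-35, 31]
BINARY_OP + → -35 + 31 = -4. Stack: [-4]
LOAD_FAST b → push 35. Stack: [-4, 35]
BINARY_OP % → -4 % 35 = 31. Stack: [31]
STORE_FAST t → t=31. Stack: []
LOAD_FAST t → push 31. Stack: [31]
RETURN_VALUE → return 31.

31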